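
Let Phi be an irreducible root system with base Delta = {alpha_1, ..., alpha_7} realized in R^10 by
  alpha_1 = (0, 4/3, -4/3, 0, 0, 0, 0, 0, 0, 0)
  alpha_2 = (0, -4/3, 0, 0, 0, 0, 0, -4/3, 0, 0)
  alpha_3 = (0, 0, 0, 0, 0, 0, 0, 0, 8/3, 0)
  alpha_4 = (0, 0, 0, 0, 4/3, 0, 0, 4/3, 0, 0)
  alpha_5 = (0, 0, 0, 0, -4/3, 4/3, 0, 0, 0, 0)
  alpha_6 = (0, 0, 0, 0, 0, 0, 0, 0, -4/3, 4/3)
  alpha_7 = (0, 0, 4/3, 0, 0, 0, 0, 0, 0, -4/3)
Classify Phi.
Compute the Cartan integers a_ij = 2(alpha_i, alpha_j)/(alpha_j, alpha_j); the resulting 7x7 Cartan matrix is
[[2, -1, 0, 0, 0, 0, -1], [-1, 2, 0, -1, 0, 0, 0], [0, 0, 2, 0, 0, -2, 0], [0, -1, 0, 2, -1, 0, 0], [0, 0, 0, -1, 2, 0, 0], [0, 0, -1, 0, 0, 2, -1], [-1, 0, 0, 0, 0, -1, 2]].
The roots have two lengths (squared-length ratio 2:1); the short ones are alpha_{1,2,4,5,6,7}. The associated Dynkin diagram is a chain of 7 nodes with a double edge at one end; the terminal node there is the unique long simple root (C_7), so the type is C_7 (the algebra sp(14)).

C_7 (sp(14))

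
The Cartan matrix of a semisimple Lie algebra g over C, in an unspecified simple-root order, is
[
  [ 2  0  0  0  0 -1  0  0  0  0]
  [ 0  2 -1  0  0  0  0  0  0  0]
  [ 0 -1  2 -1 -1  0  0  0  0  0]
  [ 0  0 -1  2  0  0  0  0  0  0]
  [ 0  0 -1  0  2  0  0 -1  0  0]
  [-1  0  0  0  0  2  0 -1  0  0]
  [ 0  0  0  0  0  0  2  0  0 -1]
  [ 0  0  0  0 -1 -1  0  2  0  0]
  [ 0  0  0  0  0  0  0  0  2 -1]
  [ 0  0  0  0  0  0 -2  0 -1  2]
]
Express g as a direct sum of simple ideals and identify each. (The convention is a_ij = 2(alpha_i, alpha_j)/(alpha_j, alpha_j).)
The diagram associated to this matrix has two connected components: the simple roots {alpha_7, alpha_9, alpha_10} form a chain of 3 nodes with a double edge at one end; the terminal node there is the unique short simple root (B_3), and {alpha_1, alpha_2, alpha_3, alpha_4, alpha_5, alpha_6, alpha_8} form a chain of 5 nodes with a fork of two nodes at one end (D_7). A semisimple Lie algebra decomposes uniquely as the direct sum of simple ideals, one per connected component of its Dynkin diagram, so g ≅ B_3 ⊕ D_7 (dimension 21 + 91 = 112).

B3 + D7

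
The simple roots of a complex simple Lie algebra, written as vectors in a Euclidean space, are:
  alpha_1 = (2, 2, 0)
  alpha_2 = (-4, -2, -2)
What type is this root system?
Compute the Cartan integers a_ij = 2(alpha_i, alpha_j)/(alpha_j, alpha_j); the resulting 2x2 Cartan matrix is
[[2, -1], [-3, 2]].
The roots have two lengths (squared-length ratio 3:1); the short ones are alpha_{1}. The associated Dynkin diagram is two nodes joined by a triple edge (G_2), so the type is G_2.

G_2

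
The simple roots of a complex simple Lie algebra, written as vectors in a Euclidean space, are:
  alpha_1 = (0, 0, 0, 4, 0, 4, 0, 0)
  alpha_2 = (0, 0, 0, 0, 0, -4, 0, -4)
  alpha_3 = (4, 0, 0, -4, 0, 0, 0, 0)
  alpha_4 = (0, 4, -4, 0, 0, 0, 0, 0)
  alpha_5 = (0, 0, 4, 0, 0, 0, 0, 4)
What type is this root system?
Compute the Cartan integers a_ij = 2(alpha_i, alpha_j)/(alpha_j, alpha_j); the resulting 5x5 Cartan matrix is
[[2, -1, -1, 0, 0], [-1, 2, 0, 0, -1], [-1, 0, 2, 0, 0], [0, 0, 0, 2, -1], [0, -1, 0, -1, 2]].
All simple roots have the same length, so the diagram is simply laced. The associated Dynkin diagram is a chain of 5 nodes with single edges (A_5), so the type is A_5 (the algebra sl(6)).

A_5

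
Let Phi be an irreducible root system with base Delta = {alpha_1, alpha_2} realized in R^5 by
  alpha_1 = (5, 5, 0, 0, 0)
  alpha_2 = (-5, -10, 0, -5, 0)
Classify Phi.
Compute the Cartan integers a_ij = 2(alpha_i, alpha_j)/(alpha_j, alpha_j); the resulting 2x2 Cartan matrix is
[[2, -1], [-3, 2]].
The roots have two lengths (squared-length ratio 3:1); the short ones are alpha_{1}. The associated Dynkin diagram is two nodes joined by a triple edge (G_2), so the type is G_2.

type G_2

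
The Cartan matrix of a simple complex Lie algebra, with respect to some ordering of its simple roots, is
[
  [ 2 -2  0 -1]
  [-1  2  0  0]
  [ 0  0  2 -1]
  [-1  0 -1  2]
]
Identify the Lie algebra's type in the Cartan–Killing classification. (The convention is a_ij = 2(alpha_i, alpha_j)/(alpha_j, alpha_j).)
The matrix has rank 4 with 2's on the diagonal. Reading the off-diagonal entries as Dynkin edges (a single edge where a_ij = a_ji = -1; a double or triple edge where a_ij * a_ji = 2 or 3), the diagram is a chain of 4 nodes with a double edge at one end; the terminal node there is the unique short simple root (B_4). One simple-root ordering that puts it in standard form is (alpha_3, alpha_4, alpha_1, alpha_2). So the algebra is type B_4, i.e. so(9).

B4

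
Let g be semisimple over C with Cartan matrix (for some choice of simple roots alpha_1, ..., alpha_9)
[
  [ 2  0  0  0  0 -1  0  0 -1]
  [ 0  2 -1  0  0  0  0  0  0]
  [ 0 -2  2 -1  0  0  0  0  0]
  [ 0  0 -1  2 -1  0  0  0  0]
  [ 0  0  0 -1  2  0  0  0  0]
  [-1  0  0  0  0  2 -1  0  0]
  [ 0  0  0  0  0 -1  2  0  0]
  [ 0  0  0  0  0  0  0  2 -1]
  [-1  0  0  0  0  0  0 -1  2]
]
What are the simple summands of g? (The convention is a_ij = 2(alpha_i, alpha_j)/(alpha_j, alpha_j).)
A_5 ⊕ B_4

The diagram associated to this matrix has two connected components: the simple roots {alpha_1, alpha_6, alpha_7, alpha_8, alpha_9} form a chain of 5 nodes with single edges (A_5), and {alpha_2, alpha_3, alpha_4, alpha_5} form a chain of 4 nodes with a double edge at one end; the terminal node there is the unique short simple root (B_4). A semisimple Lie algebra decomposes uniquely as the direct sum of simple ideals, one per connected component of its Dynkin diagram, so g ≅ A_5 ⊕ B_4 (dimension 35 + 36 = 71).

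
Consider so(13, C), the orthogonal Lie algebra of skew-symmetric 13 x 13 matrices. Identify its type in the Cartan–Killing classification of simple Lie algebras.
B_6 (so(13))

This is so(13) with 13 odd, which has dimension 13(13-1)/2 = 78 and rank (13-1)/2 = 6. In the classification of classical Lie algebras, the orthogonal algebra so(2n+1) in an odd number of variables has type B_n; here n = 6, so the Dynkin diagram is a chain of 6 nodes with a double edge at one end; the terminal node there is the unique short simple root (B_6). Hence the type is B_6.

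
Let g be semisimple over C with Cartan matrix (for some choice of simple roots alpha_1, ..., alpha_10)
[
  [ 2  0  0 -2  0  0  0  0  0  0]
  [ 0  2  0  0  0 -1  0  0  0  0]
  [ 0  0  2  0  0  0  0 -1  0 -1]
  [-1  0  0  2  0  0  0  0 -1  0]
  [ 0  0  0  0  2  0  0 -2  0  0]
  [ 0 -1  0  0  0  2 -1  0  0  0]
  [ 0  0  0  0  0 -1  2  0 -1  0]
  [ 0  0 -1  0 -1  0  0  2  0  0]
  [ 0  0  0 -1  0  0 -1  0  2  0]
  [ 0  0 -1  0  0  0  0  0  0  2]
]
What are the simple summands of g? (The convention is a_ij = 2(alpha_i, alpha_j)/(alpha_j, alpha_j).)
The diagram associated to this matrix has two connected components: the simple roots {alpha_3, alpha_5, alpha_8, alpha_10} form a chain of 4 nodes with a double edge at one end; the terminal node there is the unique long simple root (C_4), and {alpha_1, alpha_2, alpha_4, alpha_6, alpha_7, alpha_9} form a chain of 6 nodes with a double edge at one end; the terminal node there is the unique long simple root (C_6). A semisimple Lie algebra decomposes uniquely as the direct sum of simple ideals, one per connected component of its Dynkin diagram, so g ≅ C_4 ⊕ C_6 (dimension 36 + 78 = 114).

C4 ⊕ C6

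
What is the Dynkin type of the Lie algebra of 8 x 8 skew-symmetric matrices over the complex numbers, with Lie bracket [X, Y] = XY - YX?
This is so(8) with 8 even, which has dimension 8(8-1)/2 = 28 and rank 8/2 = 4. In the classification of classical Lie algebras, the orthogonal algebra so(2n) in an even number of variables has type D_n; here n = 4, so the Dynkin diagram is a chain of 2 nodes with a fork of two nodes at one end (D_4). Hence the type is D_4.

D_4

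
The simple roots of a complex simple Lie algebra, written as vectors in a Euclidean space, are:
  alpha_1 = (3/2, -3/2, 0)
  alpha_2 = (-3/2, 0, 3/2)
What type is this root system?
Compute the Cartan integers a_ij = 2(alpha_i, alpha_j)/(alpha_j, alpha_j); the resulting 2x2 Cartan matrix is
[[2, -1], [-1, 2]].
All simple roots have the same length, so the diagram is simply laced. The associated Dynkin diagram is a chain of 2 nodes with single edges (A_2), so the type is A_2 (the algebra sl(3)).

A_2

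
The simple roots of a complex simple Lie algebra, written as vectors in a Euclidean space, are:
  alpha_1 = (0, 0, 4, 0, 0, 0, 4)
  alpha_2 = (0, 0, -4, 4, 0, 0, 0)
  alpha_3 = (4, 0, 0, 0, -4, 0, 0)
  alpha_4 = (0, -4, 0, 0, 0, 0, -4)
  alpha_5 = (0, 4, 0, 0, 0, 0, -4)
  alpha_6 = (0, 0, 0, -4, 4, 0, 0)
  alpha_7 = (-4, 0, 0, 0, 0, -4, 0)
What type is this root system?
Compute the Cartan integers a_ij = 2(alpha_i, alpha_j)/(alpha_j, alpha_j); the resulting 7x7 Cartan matrix is
[[2, -1, 0, -1, -1, 0, 0], [-1, 2, 0, 0, 0, -1, 0], [0, 0, 2, 0, 0, -1, -1], [-1, 0, 0, 2, 0, 0, 0], [-1, 0, 0, 0, 2, 0, 0], [0, -1, -1, 0, 0, 2, 0], [0, 0, -1, 0, 0, 0, 2]].
All simple roots have the same length, so the diagram is simply laced. The associated Dynkin diagram is a chain of 5 nodes with a fork of two nodes at one end (D_7), so the type is D_7 (the algebra so(14)).

D_7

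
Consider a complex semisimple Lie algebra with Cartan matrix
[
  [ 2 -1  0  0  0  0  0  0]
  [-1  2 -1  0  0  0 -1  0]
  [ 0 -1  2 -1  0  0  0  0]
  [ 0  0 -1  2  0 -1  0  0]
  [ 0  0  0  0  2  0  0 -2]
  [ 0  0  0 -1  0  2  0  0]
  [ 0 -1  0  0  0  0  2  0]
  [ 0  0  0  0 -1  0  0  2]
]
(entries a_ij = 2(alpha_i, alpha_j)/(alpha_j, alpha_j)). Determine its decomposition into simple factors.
B_2 (so(5)) ⊕ D_6 (so(12))

The diagram associated to this matrix has two connected components: the simple roots {alpha_5, alpha_8} form a chain of 2 nodes with a double edge at one end; the terminal node there is the unique short simple root (B_2), and {alpha_1, alpha_2, alpha_3, alpha_4, alpha_6, alpha_7} form a chain of 4 nodes with a fork of two nodes at one end (D_6). A semisimple Lie algebra decomposes uniquely as the direct sum of simple ideals, one per connected component of its Dynkin diagram, so g ≅ B_2 ⊕ D_6 (dimension 10 + 66 = 76).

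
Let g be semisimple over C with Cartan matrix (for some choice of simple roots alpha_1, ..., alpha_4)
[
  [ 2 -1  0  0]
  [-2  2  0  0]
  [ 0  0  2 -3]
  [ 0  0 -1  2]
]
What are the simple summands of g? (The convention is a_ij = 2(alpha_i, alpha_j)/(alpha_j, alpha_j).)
The diagram associated to this matrix has two connected components: the simple roots {alpha_1, alpha_2} form a chain of 2 nodes with a double edge at one end; the terminal node there is the unique short simple root (B_2), and {alpha_3, alpha_4} form two nodes joined by a triple edge (G_2). A semisimple Lie algebra decomposes uniquely as the direct sum of simple ideals, one per connected component of its Dynkin diagram, so g ≅ B_2 ⊕ G_2 (dimension 10 + 14 = 24).

type B_2 ⊕ type G_2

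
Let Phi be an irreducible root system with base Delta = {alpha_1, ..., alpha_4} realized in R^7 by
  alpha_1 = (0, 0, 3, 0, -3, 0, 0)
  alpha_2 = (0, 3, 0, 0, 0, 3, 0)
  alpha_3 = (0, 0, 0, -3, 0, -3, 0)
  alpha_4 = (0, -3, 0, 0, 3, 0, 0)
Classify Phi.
A4

Compute the Cartan integers a_ij = 2(alpha_i, alpha_j)/(alpha_j, alpha_j); the resulting 4x4 Cartan matrix is
[[2, 0, 0, -1], [0, 2, -1, -1], [0, -1, 2, 0], [-1, -1, 0, 2]].
All simple roots have the same length, so the diagram is simply laced. The associated Dynkin diagram is a chain of 4 nodes with single edges (A_4), so the type is A_4 (the algebra sl(5)).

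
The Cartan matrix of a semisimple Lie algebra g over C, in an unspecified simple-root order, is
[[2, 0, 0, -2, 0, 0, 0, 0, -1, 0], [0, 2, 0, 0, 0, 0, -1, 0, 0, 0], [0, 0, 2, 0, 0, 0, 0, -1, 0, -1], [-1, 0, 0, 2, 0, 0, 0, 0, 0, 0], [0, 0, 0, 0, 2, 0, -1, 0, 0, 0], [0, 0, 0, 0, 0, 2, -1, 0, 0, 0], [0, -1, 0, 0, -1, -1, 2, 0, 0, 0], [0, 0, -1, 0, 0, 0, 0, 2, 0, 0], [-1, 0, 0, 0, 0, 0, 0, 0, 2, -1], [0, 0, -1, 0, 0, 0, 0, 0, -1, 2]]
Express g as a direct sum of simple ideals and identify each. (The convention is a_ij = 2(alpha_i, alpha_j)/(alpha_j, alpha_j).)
B6 ⊕ D4

The diagram associated to this matrix has two connected components: the simple roots {alpha_1, alpha_3, alpha_4, alpha_8, alpha_9, alpha_10} form a chain of 6 nodes with a double edge at one end; the terminal node there is the unique short simple root (B_6), and {alpha_2, alpha_5, alpha_6, alpha_7} form a chain of 2 nodes with a fork of two nodes at one end (D_4). A semisimple Lie algebra decomposes uniquely as the direct sum of simple ideals, one per connected component of its Dynkin diagram, so g ≅ B_6 ⊕ D_4 (dimension 78 + 28 = 106).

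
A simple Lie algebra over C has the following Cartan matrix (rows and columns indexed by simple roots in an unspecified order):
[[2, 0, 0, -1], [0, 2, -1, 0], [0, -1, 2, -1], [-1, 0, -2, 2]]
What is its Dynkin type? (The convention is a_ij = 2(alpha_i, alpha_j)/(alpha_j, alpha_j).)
The matrix has rank 4 with 2's on the diagonal. Reading the off-diagonal entries as Dynkin edges (a single edge where a_ij = a_ji = -1; a double or triple edge where a_ij * a_ji = 2 or 3), the diagram is a chain of 4 nodes with a double edge between the middle two (F_4). One simple-root ordering that puts it in standard form is (alpha_1, alpha_4, alpha_3, alpha_2). So the algebra is type F_4.

F_4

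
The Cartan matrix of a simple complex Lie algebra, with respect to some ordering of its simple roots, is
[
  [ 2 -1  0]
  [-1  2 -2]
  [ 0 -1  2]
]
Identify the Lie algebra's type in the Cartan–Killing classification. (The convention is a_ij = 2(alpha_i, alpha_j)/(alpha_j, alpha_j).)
The matrix has rank 3 with 2's on the diagonal. Reading the off-diagonal entries as Dynkin edges (a single edge where a_ij = a_ji = -1; a double or triple edge where a_ij * a_ji = 2 or 3), the diagram is a chain of 3 nodes with a double edge at one end; the terminal node there is the unique short simple root (B_3). One simple-root ordering that puts it in standard form is (alpha_1, alpha_2, alpha_3). So the algebra is type B_3, i.e. so(7).

B_3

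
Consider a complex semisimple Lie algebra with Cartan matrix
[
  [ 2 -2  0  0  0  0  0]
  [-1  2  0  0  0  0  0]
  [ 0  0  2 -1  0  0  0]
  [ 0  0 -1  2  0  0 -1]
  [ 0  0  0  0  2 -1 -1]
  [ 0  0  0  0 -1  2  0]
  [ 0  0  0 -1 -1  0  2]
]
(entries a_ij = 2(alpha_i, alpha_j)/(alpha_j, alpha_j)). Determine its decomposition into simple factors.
type A_5 + type B_2

The diagram associated to this matrix has two connected components: the simple roots {alpha_3, alpha_4, alpha_5, alpha_6, alpha_7} form a chain of 5 nodes with single edges (A_5), and {alpha_1, alpha_2} form a chain of 2 nodes with a double edge at one end; the terminal node there is the unique short simple root (B_2). A semisimple Lie algebra decomposes uniquely as the direct sum of simple ideals, one per connected component of its Dynkin diagram, so g ≅ A_5 ⊕ B_2 (dimension 35 + 10 = 45).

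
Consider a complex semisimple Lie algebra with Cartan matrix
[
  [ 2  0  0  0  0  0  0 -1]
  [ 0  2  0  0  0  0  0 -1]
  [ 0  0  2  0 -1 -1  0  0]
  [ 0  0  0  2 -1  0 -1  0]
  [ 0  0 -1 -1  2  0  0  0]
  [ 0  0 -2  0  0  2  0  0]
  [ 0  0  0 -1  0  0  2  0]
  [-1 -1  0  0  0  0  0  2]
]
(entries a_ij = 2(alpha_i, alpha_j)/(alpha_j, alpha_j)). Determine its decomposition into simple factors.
A_3 (sl(4)) + C_5 (sp(10))

The diagram associated to this matrix has two connected components: the simple roots {alpha_1, alpha_2, alpha_8} form a chain of 3 nodes with single edges (A_3), and {alpha_3, alpha_4, alpha_5, alpha_6, alpha_7} form a chain of 5 nodes with a double edge at one end; the terminal node there is the unique long simple root (C_5). A semisimple Lie algebra decomposes uniquely as the direct sum of simple ideals, one per connected component of its Dynkin diagram, so g ≅ A_3 ⊕ C_5 (dimension 15 + 55 = 70).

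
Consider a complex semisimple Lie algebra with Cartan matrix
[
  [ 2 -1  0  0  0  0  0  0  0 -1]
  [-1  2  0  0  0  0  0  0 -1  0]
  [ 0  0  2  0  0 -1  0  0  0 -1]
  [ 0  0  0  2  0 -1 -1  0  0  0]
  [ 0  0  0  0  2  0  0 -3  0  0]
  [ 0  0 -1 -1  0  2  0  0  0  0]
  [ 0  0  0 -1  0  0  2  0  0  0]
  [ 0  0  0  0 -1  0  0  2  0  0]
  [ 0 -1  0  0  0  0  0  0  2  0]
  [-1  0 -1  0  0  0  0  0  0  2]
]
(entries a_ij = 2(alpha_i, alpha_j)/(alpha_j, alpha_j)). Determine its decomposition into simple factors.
The diagram associated to this matrix has two connected components: the simple roots {alpha_1, alpha_2, alpha_3, alpha_4, alpha_6, alpha_7, alpha_9, alpha_10} form a chain of 8 nodes with single edges (A_8), and {alpha_5, alpha_8} form two nodes joined by a triple edge (G_2). A semisimple Lie algebra decomposes uniquely as the direct sum of simple ideals, one per connected component of its Dynkin diagram, so g ≅ A_8 ⊕ G_2 (dimension 80 + 14 = 94).

A_8 + G_2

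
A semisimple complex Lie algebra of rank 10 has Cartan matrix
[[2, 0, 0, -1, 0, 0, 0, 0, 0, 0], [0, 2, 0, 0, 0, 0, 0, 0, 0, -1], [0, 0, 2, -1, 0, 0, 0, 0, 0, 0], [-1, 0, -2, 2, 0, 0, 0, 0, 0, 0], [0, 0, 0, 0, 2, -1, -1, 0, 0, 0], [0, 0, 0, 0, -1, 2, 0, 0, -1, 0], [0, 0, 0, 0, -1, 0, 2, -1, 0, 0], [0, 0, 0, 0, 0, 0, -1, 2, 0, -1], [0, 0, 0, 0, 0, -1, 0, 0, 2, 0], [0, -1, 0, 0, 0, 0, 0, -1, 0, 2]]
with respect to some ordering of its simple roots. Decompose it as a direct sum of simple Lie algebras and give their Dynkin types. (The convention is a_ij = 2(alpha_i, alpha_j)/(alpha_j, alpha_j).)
The diagram associated to this matrix has two connected components: the simple roots {alpha_2, alpha_5, alpha_6, alpha_7, alpha_8, alpha_9, alpha_10} form a chain of 7 nodes with single edges (A_7), and {alpha_1, alpha_3, alpha_4} form a chain of 3 nodes with a double edge at one end; the terminal node there is the unique short simple root (B_3). A semisimple Lie algebra decomposes uniquely as the direct sum of simple ideals, one per connected component of its Dynkin diagram, so g ≅ A_7 ⊕ B_3 (dimension 63 + 21 = 84).

type A_7 ⊕ type B_3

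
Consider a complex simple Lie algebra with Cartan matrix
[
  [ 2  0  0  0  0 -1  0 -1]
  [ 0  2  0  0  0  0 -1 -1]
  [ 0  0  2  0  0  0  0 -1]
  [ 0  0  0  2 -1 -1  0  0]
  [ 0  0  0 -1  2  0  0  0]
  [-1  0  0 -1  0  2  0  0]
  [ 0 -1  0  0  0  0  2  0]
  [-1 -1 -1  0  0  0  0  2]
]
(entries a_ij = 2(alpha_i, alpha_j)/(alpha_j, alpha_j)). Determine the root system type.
type E_8

The matrix has rank 8 with 2's on the diagonal. Reading the off-diagonal entries as Dynkin edges (a single edge where a_ij = a_ji = -1; a double or triple edge where a_ij * a_ji = 2 or 3), the diagram is a chain of 7 nodes with one extra node attached to the third node from one end (E_8). One simple-root ordering that puts it in standard form is (alpha_7, alpha_3, alpha_2, alpha_8, alpha_1, alpha_6, alpha_4, alpha_5). So the algebra is type E_8.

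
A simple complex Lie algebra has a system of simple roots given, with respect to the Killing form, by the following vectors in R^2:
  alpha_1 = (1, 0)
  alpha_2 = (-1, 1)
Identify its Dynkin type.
type B_2

Compute the Cartan integers a_ij = 2(alpha_i, alpha_j)/(alpha_j, alpha_j); the resulting 2x2 Cartan matrix is
[[2, -1], [-2, 2]].
The roots have two lengths (squared-length ratio 2:1); the short ones are alpha_{1}. The associated Dynkin diagram is a chain of 2 nodes with a double edge at one end; the terminal node there is the unique short simple root (B_2), so the type is B_2 (the algebra so(5)).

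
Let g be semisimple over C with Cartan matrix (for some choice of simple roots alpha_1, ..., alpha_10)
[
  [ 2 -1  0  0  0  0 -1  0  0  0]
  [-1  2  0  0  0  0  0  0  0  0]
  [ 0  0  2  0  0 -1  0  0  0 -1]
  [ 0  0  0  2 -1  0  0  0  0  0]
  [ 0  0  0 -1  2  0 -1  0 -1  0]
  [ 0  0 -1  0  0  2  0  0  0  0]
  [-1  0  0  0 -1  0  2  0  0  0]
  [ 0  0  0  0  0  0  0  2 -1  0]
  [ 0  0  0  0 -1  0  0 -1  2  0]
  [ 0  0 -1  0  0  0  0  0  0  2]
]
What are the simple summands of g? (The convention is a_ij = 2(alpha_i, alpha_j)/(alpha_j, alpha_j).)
A_3 ⊕ E_7

The diagram associated to this matrix has two connected components: the simple roots {alpha_3, alpha_6, alpha_10} form a chain of 3 nodes with single edges (A_3), and {alpha_1, alpha_2, alpha_4, alpha_5, alpha_7, alpha_8, alpha_9} form a chain of 6 nodes with one extra node attached to the third node from one end (E_7). A semisimple Lie algebra decomposes uniquely as the direct sum of simple ideals, one per connected component of its Dynkin diagram, so g ≅ A_3 ⊕ E_7 (dimension 15 + 133 = 148).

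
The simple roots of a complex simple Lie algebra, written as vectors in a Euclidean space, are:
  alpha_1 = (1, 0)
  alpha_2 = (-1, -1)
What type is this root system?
type B_2

Compute the Cartan integers a_ij = 2(alpha_i, alpha_j)/(alpha_j, alpha_j); the resulting 2x2 Cartan matrix is
[[2, -1], [-2, 2]].
The roots have two lengths (squared-length ratio 2:1); the short ones are alpha_{1}. The associated Dynkin diagram is a chain of 2 nodes with a double edge at one end; the terminal node there is the unique short simple root (B_2), so the type is B_2 (the algebra so(5)).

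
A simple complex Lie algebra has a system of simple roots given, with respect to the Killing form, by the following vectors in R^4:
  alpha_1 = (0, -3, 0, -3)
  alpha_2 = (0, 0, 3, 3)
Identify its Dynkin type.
type A_2

Compute the Cartan integers a_ij = 2(alpha_i, alpha_j)/(alpha_j, alpha_j); the resulting 2x2 Cartan matrix is
[[2, -1], [-1, 2]].
All simple roots have the same length, so the diagram is simply laced. The associated Dynkin diagram is a chain of 2 nodes with single edges (A_2), so the type is A_2 (the algebra sl(3)).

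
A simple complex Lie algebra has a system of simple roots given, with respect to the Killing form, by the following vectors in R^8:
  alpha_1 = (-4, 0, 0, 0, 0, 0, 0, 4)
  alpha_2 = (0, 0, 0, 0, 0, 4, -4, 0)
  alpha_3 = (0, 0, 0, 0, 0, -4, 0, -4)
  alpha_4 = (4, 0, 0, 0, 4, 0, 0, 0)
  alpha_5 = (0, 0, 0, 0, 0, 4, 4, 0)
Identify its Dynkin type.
Compute the Cartan integers a_ij = 2(alpha_i, alpha_j)/(alpha_j, alpha_j); the resulting 5x5 Cartan matrix is
[[2, 0, -1, -1, 0], [0, 2, -1, 0, 0], [-1, -1, 2, 0, -1], [-1, 0, 0, 2, 0], [0, 0, -1, 0, 2]].
All simple roots have the same length, so the diagram is simply laced. The associated Dynkin diagram is a chain of 3 nodes with a fork of two nodes at one end (D_5), so the type is D_5 (the algebra so(10)).

D5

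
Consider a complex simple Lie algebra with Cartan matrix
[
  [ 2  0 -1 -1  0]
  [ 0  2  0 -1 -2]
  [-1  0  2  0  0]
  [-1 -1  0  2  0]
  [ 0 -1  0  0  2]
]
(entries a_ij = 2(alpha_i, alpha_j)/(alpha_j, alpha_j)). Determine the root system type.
B_5 (so(11))

The matrix has rank 5 with 2's on the diagonal. Reading the off-diagonal entries as Dynkin edges (a single edge where a_ij = a_ji = -1; a double or triple edge where a_ij * a_ji = 2 or 3), the diagram is a chain of 5 nodes with a double edge at one end; the terminal node there is the unique short simple root (B_5). One simple-root ordering that puts it in standard form is (alpha_3, alpha_1, alpha_4, alpha_2, alpha_5). So the algebra is type B_5, i.e. so(11).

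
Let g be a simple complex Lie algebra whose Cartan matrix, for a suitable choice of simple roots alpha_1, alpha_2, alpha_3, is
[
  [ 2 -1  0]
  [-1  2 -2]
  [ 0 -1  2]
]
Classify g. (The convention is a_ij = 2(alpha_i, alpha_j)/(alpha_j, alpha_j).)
B_3

The matrix has rank 3 with 2's on the diagonal. Reading the off-diagonal entries as Dynkin edges (a single edge where a_ij = a_ji = -1; a double or triple edge where a_ij * a_ji = 2 or 3), the diagram is a chain of 3 nodes with a double edge at one end; the terminal node there is the unique short simple root (B_3). One simple-root ordering that puts it in standard form is (alpha_1, alpha_2, alpha_3). So the algebra is type B_3, i.e. so(7).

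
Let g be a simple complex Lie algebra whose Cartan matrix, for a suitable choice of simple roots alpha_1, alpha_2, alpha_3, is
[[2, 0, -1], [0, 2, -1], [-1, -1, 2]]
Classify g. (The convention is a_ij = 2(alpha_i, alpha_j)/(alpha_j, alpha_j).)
type A_3

The matrix has rank 3 with 2's on the diagonal. Reading the off-diagonal entries as Dynkin edges (a single edge where a_ij = a_ji = -1; a double or triple edge where a_ij * a_ji = 2 or 3), the diagram is a chain of 3 nodes with single edges (A_3). One simple-root ordering that puts it in standard form is (alpha_2, alpha_3, alpha_1). So the algebra is type A_3, i.e. sl(4).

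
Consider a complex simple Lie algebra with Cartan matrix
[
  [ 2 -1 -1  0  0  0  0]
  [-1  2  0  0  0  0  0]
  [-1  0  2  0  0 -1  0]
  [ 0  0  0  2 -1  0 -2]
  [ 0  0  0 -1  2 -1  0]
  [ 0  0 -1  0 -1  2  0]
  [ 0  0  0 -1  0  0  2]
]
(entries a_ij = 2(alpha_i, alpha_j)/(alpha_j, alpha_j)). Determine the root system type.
type B_7

The matrix has rank 7 with 2's on the diagonal. Reading the off-diagonal entries as Dynkin edges (a single edge where a_ij = a_ji = -1; a double or triple edge where a_ij * a_ji = 2 or 3), the diagram is a chain of 7 nodes with a double edge at one end; the terminal node there is the unique short simple root (B_7). One simple-root ordering that puts it in standard form is (alpha_2, alpha_1, alpha_3, alpha_6, alpha_5, alpha_4, alpha_7). So the algebra is type B_7, i.e. so(15).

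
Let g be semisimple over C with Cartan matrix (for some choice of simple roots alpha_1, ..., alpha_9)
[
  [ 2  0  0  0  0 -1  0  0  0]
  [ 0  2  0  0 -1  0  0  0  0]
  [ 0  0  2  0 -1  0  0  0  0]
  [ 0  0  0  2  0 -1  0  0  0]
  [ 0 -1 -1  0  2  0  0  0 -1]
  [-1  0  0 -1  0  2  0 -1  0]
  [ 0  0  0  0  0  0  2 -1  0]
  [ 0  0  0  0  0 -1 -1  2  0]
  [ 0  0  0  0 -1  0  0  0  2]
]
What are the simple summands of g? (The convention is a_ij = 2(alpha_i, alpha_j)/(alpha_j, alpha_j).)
D_4 (so(8)) + D_5 (so(10))

The diagram associated to this matrix has two connected components: the simple roots {alpha_2, alpha_3, alpha_5, alpha_9} form a chain of 2 nodes with a fork of two nodes at one end (D_4), and {alpha_1, alpha_4, alpha_6, alpha_7, alpha_8} form a chain of 3 nodes with a fork of two nodes at one end (D_5). A semisimple Lie algebra decomposes uniquely as the direct sum of simple ideals, one per connected component of its Dynkin diagram, so g ≅ D_4 ⊕ D_5 (dimension 28 + 45 = 73).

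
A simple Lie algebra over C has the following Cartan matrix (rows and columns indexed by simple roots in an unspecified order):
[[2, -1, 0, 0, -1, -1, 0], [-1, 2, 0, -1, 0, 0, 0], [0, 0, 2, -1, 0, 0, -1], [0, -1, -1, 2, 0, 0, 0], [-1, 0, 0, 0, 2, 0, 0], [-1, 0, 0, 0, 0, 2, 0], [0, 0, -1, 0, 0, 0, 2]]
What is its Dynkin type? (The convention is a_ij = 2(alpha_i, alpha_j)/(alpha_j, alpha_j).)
The matrix has rank 7 with 2's on the diagonal. Reading the off-diagonal entries as Dynkin edges (a single edge where a_ij = a_ji = -1; a double or triple edge where a_ij * a_ji = 2 or 3), the diagram is a chain of 5 nodes with a fork of two nodes at one end (D_7). One simple-root ordering that puts it in standard form is (alpha_7, alpha_3, alpha_4, alpha_2, alpha_1, alpha_6, alpha_5). So the algebra is type D_7, i.e. so(14).

type D_7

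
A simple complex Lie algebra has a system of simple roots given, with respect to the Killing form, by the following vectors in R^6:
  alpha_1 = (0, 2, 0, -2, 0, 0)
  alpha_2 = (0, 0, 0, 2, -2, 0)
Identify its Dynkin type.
A_2 (sl(3))

Compute the Cartan integers a_ij = 2(alpha_i, alpha_j)/(alpha_j, alpha_j); the resulting 2x2 Cartan matrix is
[[2, -1], [-1, 2]].
All simple roots have the same length, so the diagram is simply laced. The associated Dynkin diagram is a chain of 2 nodes with single edges (A_2), so the type is A_2 (the algebra sl(3)).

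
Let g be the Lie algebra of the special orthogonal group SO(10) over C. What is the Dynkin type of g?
type D_5

This is so(10) with 10 even, which has dimension 10(10-1)/2 = 45 and rank 10/2 = 5. In the classification of classical Lie algebras, the orthogonal algebra so(2n) in an even number of variables has type D_n; here n = 5, so the Dynkin diagram is a chain of 3 nodes with a fork of two nodes at one end (D_5). Hence the type is D_5.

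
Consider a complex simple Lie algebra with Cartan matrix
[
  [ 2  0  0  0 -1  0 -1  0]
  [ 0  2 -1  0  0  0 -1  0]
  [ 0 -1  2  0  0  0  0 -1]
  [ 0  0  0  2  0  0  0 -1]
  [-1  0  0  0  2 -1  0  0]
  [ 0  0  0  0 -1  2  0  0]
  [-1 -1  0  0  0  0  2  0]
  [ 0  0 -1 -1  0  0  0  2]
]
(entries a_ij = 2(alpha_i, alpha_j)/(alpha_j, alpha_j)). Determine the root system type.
The matrix has rank 8 with 2's on the diagonal. Reading the off-diagonal entries as Dynkin edges (a single edge where a_ij = a_ji = -1; a double or triple edge where a_ij * a_ji = 2 or 3), the diagram is a chain of 8 nodes with single edges (A_8). One simple-root ordering that puts it in standard form is (alpha_6, alpha_5, alpha_1, alpha_7, alpha_2, alpha_3, alpha_8, alpha_4). So the algebra is type A_8, i.e. sl(9).

type A_8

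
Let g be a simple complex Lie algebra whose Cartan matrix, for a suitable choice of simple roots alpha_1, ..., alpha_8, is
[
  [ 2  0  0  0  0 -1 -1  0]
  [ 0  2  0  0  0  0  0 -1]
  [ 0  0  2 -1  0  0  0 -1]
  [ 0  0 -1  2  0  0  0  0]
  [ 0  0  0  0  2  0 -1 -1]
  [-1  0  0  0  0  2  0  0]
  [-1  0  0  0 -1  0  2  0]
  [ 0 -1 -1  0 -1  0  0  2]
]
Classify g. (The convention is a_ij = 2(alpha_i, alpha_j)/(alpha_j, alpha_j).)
The matrix has rank 8 with 2's on the diagonal. Reading the off-diagonal entries as Dynkin edges (a single edge where a_ij = a_ji = -1; a double or triple edge where a_ij * a_ji = 2 or 3), the diagram is a chain of 7 nodes with one extra node attached to the third node from one end (E_8). One simple-root ordering that puts it in standard form is (alpha_4, alpha_2, alpha_3, alpha_8, alpha_5, alpha_7, alpha_1, alpha_6). So the algebra is type E_8.

E_8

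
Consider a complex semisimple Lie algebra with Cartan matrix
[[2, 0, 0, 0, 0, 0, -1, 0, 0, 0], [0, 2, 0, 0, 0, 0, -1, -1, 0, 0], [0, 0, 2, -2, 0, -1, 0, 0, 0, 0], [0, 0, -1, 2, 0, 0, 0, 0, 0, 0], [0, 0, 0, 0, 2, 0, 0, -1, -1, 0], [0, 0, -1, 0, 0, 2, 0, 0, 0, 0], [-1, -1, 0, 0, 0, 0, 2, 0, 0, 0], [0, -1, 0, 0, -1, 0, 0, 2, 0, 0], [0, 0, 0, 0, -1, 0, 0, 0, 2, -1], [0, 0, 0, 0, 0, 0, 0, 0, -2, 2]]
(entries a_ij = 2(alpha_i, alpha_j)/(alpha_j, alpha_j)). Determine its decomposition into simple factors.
The diagram associated to this matrix has two connected components: the simple roots {alpha_3, alpha_4, alpha_6} form a chain of 3 nodes with a double edge at one end; the terminal node there is the unique short simple root (B_3), and {alpha_1, alpha_2, alpha_5, alpha_7, alpha_8, alpha_9, alpha_10} form a chain of 7 nodes with a double edge at one end; the terminal node there is the unique long simple root (C_7). A semisimple Lie algebra decomposes uniquely as the direct sum of simple ideals, one per connected component of its Dynkin diagram, so g ≅ B_3 ⊕ C_7 (dimension 21 + 105 = 126).

B_3 ⊕ C_7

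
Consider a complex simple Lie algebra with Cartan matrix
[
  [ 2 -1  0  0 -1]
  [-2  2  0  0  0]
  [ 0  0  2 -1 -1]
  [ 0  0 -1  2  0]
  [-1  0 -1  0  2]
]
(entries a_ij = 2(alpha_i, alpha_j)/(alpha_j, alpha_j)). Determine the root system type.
type C_5

The matrix has rank 5 with 2's on the diagonal. Reading the off-diagonal entries as Dynkin edges (a single edge where a_ij = a_ji = -1; a double or triple edge where a_ij * a_ji = 2 or 3), the diagram is a chain of 5 nodes with a double edge at one end; the terminal node there is the unique long simple root (C_5). One simple-root ordering that puts it in standard form is (alpha_4, alpha_3, alpha_5, alpha_1, alpha_2). So the algebra is type C_5, i.e. sp(10).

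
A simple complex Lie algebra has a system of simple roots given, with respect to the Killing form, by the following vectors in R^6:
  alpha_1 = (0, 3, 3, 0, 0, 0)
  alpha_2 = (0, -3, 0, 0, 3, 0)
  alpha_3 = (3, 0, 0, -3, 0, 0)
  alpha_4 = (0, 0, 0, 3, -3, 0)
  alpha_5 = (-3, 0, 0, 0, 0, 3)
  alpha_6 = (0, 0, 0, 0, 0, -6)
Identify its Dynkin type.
type C_6

Compute the Cartan integers a_ij = 2(alpha_i, alpha_j)/(alpha_j, alpha_j); the resulting 6x6 Cartan matrix is
[[2, -1, 0, 0, 0, 0], [-1, 2, 0, -1, 0, 0], [0, 0, 2, -1, -1, 0], [0, -1, -1, 2, 0, 0], [0, 0, -1, 0, 2, -1], [0, 0, 0, 0, -2, 2]].
The roots have two lengths (squared-length ratio 2:1); the short ones are alpha_{1,2,3,4,5}. The associated Dynkin diagram is a chain of 6 nodes with a double edge at one end; the terminal node there is the unique long simple root (C_6), so the type is C_6 (the algebra sp(12)).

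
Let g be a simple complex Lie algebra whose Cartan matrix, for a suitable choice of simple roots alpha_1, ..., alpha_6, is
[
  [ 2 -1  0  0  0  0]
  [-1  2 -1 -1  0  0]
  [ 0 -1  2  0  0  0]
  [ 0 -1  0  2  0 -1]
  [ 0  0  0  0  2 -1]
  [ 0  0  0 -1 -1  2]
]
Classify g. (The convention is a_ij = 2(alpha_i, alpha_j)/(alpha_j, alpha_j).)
The matrix has rank 6 with 2's on the diagonal. Reading the off-diagonal entries as Dynkin edges (a single edge where a_ij = a_ji = -1; a double or triple edge where a_ij * a_ji = 2 or 3), the diagram is a chain of 4 nodes with a fork of two nodes at one end (D_6). One simple-root ordering that puts it in standard form is (alpha_5, alpha_6, alpha_4, alpha_2, alpha_1, alpha_3). So the algebra is type D_6, i.e. so(12).

D_6 (so(12))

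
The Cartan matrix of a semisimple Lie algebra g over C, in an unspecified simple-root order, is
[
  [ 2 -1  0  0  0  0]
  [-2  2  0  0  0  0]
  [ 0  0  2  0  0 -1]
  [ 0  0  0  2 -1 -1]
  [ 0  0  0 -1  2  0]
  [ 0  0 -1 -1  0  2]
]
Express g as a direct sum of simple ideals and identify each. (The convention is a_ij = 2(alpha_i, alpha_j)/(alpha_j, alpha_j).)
The diagram associated to this matrix has two connected components: the simple roots {alpha_3, alpha_4, alpha_5, alpha_6} form a chain of 4 nodes with single edges (A_4), and {alpha_1, alpha_2} form a chain of 2 nodes with a double edge at one end; the terminal node there is the unique short simple root (B_2). A semisimple Lie algebra decomposes uniquely as the direct sum of simple ideals, one per connected component of its Dynkin diagram, so g ≅ A_4 ⊕ B_2 (dimension 24 + 10 = 34).

type A_4 ⊕ type B_2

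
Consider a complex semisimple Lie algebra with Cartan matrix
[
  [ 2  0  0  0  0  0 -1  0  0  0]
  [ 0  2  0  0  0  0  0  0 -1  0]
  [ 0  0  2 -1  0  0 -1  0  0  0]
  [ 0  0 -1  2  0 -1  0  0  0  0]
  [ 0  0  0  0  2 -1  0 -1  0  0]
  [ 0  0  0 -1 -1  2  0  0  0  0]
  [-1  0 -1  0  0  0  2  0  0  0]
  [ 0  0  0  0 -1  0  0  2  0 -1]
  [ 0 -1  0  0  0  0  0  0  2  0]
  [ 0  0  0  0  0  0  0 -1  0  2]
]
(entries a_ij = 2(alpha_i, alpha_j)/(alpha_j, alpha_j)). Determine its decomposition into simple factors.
The diagram associated to this matrix has two connected components: the simple roots {alpha_2, alpha_9} form a chain of 2 nodes with single edges (A_2), and {alpha_1, alpha_3, alpha_4, alpha_5, alpha_6, alpha_7, alpha_8, alpha_10} form a chain of 8 nodes with single edges (A_8). A semisimple Lie algebra decomposes uniquely as the direct sum of simple ideals, one per connected component of its Dynkin diagram, so g ≅ A_2 ⊕ A_8 (dimension 8 + 80 = 88).

type A_2 + type A_8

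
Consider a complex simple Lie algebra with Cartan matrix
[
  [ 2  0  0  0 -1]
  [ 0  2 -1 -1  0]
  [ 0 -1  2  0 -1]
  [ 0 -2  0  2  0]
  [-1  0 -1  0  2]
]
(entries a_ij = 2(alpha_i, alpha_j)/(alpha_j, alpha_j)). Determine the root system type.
The matrix has rank 5 with 2's on the diagonal. Reading the off-diagonal entries as Dynkin edges (a single edge where a_ij = a_ji = -1; a double or triple edge where a_ij * a_ji = 2 or 3), the diagram is a chain of 5 nodes with a double edge at one end; the terminal node there is the unique long simple root (C_5). One simple-root ordering that puts it in standard form is (alpha_1, alpha_5, alpha_3, alpha_2, alpha_4). So the algebra is type C_5, i.e. sp(10).

type C_5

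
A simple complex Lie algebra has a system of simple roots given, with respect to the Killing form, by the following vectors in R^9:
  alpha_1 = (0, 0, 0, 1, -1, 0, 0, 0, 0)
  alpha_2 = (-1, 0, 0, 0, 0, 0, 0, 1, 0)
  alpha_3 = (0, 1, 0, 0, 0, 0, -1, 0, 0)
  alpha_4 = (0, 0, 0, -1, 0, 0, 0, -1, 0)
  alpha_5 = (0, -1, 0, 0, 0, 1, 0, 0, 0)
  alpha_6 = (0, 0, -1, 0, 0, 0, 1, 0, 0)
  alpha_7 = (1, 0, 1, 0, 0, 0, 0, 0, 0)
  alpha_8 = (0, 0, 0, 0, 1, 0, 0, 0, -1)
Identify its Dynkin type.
A_8

Compute the Cartan integers a_ij = 2(alpha_i, alpha_j)/(alpha_j, alpha_j); the resulting 8x8 Cartan matrix is
[[2, 0, 0, -1, 0, 0, 0, -1], [0, 2, 0, -1, 0, 0, -1, 0], [0, 0, 2, 0, -1, -1, 0, 0], [-1, -1, 0, 2, 0, 0, 0, 0], [0, 0, -1, 0, 2, 0, 0, 0], [0, 0, -1, 0, 0, 2, -1, 0], [0, -1, 0, 0, 0, -1, 2, 0], [-1, 0, 0, 0, 0, 0, 0, 2]].
All simple roots have the same length, so the diagram is simply laced. The associated Dynkin diagram is a chain of 8 nodes with single edges (A_8), so the type is A_8 (the algebra sl(9)).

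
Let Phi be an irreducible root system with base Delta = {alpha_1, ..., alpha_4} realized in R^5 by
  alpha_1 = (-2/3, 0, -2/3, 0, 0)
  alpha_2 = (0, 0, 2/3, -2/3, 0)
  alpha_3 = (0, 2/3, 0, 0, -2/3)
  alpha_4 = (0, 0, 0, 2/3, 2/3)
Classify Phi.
Compute the Cartan integers a_ij = 2(alpha_i, alpha_j)/(alpha_j, alpha_j); the resulting 4x4 Cartan matrix is
[[2, -1, 0, 0], [-1, 2, 0, -1], [0, 0, 2, -1], [0, -1, -1, 2]].
All simple roots have the same length, so the diagram is simply laced. The associated Dynkin diagram is a chain of 4 nodes with single edges (A_4), so the type is A_4 (the algebra sl(5)).

A_4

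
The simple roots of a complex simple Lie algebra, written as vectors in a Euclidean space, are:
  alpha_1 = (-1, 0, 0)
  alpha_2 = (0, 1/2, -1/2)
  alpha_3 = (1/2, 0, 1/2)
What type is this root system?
type C_3

Compute the Cartan integers a_ij = 2(alpha_i, alpha_j)/(alpha_j, alpha_j); the resulting 3x3 Cartan matrix is
[[2, 0, -2], [0, 2, -1], [-1, -1, 2]].
The roots have two lengths (squared-length ratio 2:1); the short ones are alpha_{2,3}. The associated Dynkin diagram is a chain of 3 nodes with a double edge at one end; the terminal node there is the unique long simple root (C_3), so the type is C_3 (the algebra sp(6)).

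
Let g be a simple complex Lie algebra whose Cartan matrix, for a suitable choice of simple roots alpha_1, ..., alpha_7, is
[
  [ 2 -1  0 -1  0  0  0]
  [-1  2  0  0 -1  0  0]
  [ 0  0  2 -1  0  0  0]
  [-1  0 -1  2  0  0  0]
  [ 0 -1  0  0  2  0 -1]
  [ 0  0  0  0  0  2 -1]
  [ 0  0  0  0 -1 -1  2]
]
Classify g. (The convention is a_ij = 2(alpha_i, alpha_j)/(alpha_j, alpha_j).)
A_7 (sl(8))

The matrix has rank 7 with 2's on the diagonal. Reading the off-diagonal entries as Dynkin edges (a single edge where a_ij = a_ji = -1; a double or triple edge where a_ij * a_ji = 2 or 3), the diagram is a chain of 7 nodes with single edges (A_7). One simple-root ordering that puts it in standard form is (alpha_3, alpha_4, alpha_1, alpha_2, alpha_5, alpha_7, alpha_6). So the algebra is type A_7, i.e. sl(8).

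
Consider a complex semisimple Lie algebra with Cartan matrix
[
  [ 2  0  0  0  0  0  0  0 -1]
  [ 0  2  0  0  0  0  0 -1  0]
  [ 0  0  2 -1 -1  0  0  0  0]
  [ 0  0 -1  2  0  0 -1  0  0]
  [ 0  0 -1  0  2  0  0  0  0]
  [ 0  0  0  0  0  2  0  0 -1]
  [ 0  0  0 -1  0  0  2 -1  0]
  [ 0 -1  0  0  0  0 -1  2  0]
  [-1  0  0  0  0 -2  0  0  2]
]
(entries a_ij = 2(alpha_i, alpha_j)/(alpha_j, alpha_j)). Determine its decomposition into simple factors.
A_6 (sl(7)) ⊕ B_3 (so(7))

The diagram associated to this matrix has two connected components: the simple roots {alpha_2, alpha_3, alpha_4, alpha_5, alpha_7, alpha_8} form a chain of 6 nodes with single edges (A_6), and {alpha_1, alpha_6, alpha_9} form a chain of 3 nodes with a double edge at one end; the terminal node there is the unique short simple root (B_3). A semisimple Lie algebra decomposes uniquely as the direct sum of simple ideals, one per connected component of its Dynkin diagram, so g ≅ A_6 ⊕ B_3 (dimension 48 + 21 = 69).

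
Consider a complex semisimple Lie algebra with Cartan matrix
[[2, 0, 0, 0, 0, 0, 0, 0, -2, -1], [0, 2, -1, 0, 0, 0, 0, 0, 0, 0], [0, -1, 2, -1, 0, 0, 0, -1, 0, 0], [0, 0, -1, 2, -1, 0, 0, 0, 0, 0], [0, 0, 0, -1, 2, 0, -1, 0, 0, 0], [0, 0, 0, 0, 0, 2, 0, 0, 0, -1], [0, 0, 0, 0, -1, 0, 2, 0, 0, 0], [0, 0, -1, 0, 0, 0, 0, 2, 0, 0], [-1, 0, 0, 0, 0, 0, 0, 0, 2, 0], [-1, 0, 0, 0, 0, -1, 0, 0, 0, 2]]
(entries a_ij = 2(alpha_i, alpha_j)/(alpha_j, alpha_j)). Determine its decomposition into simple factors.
The diagram associated to this matrix has two connected components: the simple roots {alpha_1, alpha_6, alpha_9, alpha_10} form a chain of 4 nodes with a double edge at one end; the terminal node there is the unique short simple root (B_4), and {alpha_2, alpha_3, alpha_4, alpha_5, alpha_7, alpha_8} form a chain of 4 nodes with a fork of two nodes at one end (D_6). A semisimple Lie algebra decomposes uniquely as the direct sum of simple ideals, one per connected component of its Dynkin diagram, so g ≅ B_4 ⊕ D_6 (dimension 36 + 66 = 102).

B_4 ⊕ D_6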